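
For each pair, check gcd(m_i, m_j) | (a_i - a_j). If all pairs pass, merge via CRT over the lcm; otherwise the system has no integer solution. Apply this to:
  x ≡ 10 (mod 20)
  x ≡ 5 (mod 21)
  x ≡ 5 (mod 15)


Moduli 20, 21, 15 are not pairwise coprime, so CRT works modulo lcm(m_i) when all pairwise compatibility conditions hold.
Pairwise compatibility: gcd(m_i, m_j) must divide a_i - a_j for every pair.
Merge one congruence at a time:
  Start: x ≡ 10 (mod 20).
  Combine with x ≡ 5 (mod 21): gcd(20, 21) = 1; 5 - 10 = -5, which IS divisible by 1, so compatible.
    Write x = 10 + 20·t and substitute into x ≡ 5 (mod 21): 20·t ≡ 5 − 10 = -5 (mod 21).
    Reduce coefficients mod 21: 20·t ≡ 16 (mod 21).
    The inverse of 20 mod 21 is 20 (since 20·20 = 400 = 19·21 + 1), so t ≡ 20·16 = 320 ≡ 5 (mod 21).
    Then x = 10 + 20·5 = 110, valid modulo lcm(20, 21) = 420: x ≡ 110 (mod 420).
  Combine with x ≡ 5 (mod 15): gcd(420, 15) = 15; 5 - 110 = -105, which IS divisible by 15, so compatible.
    Write x = 110 + 420·t and substitute into x ≡ 5 (mod 15): 420·t ≡ 5 − 110 = -105 (mod 15).
    Divide the congruence (and modulus) by g = 15: 28·t ≡ -7 (mod 1).
    Modulo 1 every t works; take t = 0.
    Then x = 110 + 420·0 = 110, valid modulo lcm(420, 15) = 420: x ≡ 110 (mod 420).
Verify: 110 mod 20 = 10, 110 mod 21 = 5, 110 mod 15 = 5.

x ≡ 110 (mod 420).


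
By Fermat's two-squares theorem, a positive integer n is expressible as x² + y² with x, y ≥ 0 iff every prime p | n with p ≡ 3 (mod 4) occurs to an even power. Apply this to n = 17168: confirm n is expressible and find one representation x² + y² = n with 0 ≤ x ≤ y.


Step 1: Factor n = 17168 = 2^4 · 29 · 37.
Step 2: Check the mod-4 condition on each prime factor: 2 = 2 (special); 29 ≡ 1 (mod 4), exponent 1; 37 ≡ 1 (mod 4), exponent 1.
All primes ≡ 3 (mod 4) appear to even exponent (or don't appear), so by the two-squares theorem n IS expressible as a sum of two squares.
Step 3: Build a representation. Group n = k² · m with k = 4 and m = 29 · 37 = 1073 (a product of primes ≡ 1 (mod 4)); a representation of m scales to one of n via (k·x)² + (k·y)² = k²(x² + y²). Each prime p ≡ 1 (mod 4) is itself a sum of two squares; find a² by testing p − a² for a perfect square:
  29: 29 − 1² = 28, 29 − 2² = 25 = 5² ⇒ 29 = 2² + 5².
  37: 37 − 1² = 36 = 6² ⇒ 37 = 1² + 6².
  Combine using the Brahmagupta–Fibonacci identity (a² + b²)(c² + d²) = (ac − bd)² + (ad + bc)² = (ac + bd)² + (ad − bc)²:
  29 · 37 = 1073: from (2² + 5²)(1² + 6²), take (2·1 − 5·6, 2·6 + 5·1) = (2 − 30, 12 + 5) = (-28, 17); dropping signs (only squares matter) gives (28, 17); check 28² + 17² = 784 + 289 = 1073 ✓.
  Scale by k = 4: (4·28, 4·17) = (112, 68).
Step 4: Order so x ≤ y and verify: 68² + 112² = 4624 + 12544 = 17168 = n. ✓

n = 17168 = 68² + 112² (one valid representation with x ≤ y).


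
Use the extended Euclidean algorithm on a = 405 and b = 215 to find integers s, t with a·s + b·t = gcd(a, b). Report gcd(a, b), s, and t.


Euclidean algorithm on (405, 215) — divide until remainder is 0:
  405 = 1 · 215 + 190
  215 = 1 · 190 + 25
  190 = 7 · 25 + 15
  25 = 1 · 15 + 10
  15 = 1 · 10 + 5
  10 = 2 · 5 + 0
gcd(405, 215) = 5.
Track Bezout coefficients alongside the remainders: start with r₀ = 405 = a·1 + b·0 (s = 1, t = 0) and r₁ = 215 = a·0 + b·1 (s = 0, t = 1); each new remainder r_{k+1} = r_{k-1} − q_k·r_k inherits s_{k+1} = s_{k-1} − q_k·s_k, t_{k+1} = t_{k-1} − q_k·t_k, so r_k = a·s_k + b·t_k at every step:
  q = 1: r = 190, s = 1 − 1·0 = 1, t = 0 − 1·1 = -1  (check: 405·1 + 215·(-1) = 190)
  q = 1: r = 25, s = 0 − 1·1 = -1, t = 1 − 1·(-1) = 2  (check: 405·(-1) + 215·2 = 25)
  q = 7: r = 15, s = 1 − 7·(-1) = 8, t = -1 − 7·2 = -15  (check: 405·8 + 215·(-15) = 15)
  q = 1: r = 10, s = -1 − 1·8 = -9, t = 2 − 1·(-15) = 17  (check: 405·(-9) + 215·17 = 10)
  q = 1: r = 5, s = 8 − 1·(-9) = 17, t = -15 − 1·17 = -32  (check: 405·17 + 215·(-32) = 5)
The row with r = 5 (the gcd) gives the Bezout coefficients s = 17, t = -32.
Result: 405 · (17) + 215 · (-32) = 5.

gcd(405, 215) = 5; s = 17, t = -32 (check: 405·17 + 215·(-32) = 5).


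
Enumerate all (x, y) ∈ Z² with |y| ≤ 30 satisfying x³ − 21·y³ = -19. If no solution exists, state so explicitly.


The equation is x³ - 21y³ = -19. For fixed y, x³ = 21·y³ − 19, so a solution requires the RHS to be a perfect cube.
Strategy: iterate y from -30 to 30, compute RHS = 21·y³ − 19, and check whether it is a (positive or negative) perfect cube.
Check small values of y:
  y = 0: RHS = -19 is not a perfect cube.
  y = 1: RHS = 2 is not a perfect cube.
  y = -1: RHS = -40 is not a perfect cube.
  y = 2: RHS = 149 is not a perfect cube.
  y = -2: RHS = -187 is not a perfect cube.
  y = 3: RHS = 548 is not a perfect cube.
  y = -3: RHS = -586 is not a perfect cube.
Continuing the search up to |y| = 30 finds no solutions either.
No (x, y) in the scanned range satisfies the equation.

No integer solutions with |y| ≤ 30.


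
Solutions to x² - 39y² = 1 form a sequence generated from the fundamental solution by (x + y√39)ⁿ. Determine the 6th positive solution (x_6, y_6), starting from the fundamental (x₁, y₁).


Step 1: Find the fundamental solution (x₁, y₁) of x² - 39y² = 1.
  Expand √39 as a continued fraction. a₀ = ⌊√39⌋ = 6; iterate m_{k+1} = d_k·a_k − m_k, d_{k+1} = (39 − m_{k+1}²)/d_k, a_{k+1} = ⌊(a₀ + m_{k+1})/d_{k+1}⌋ (starting m₀ = 0, d₀ = 1), with convergents p_k = a_k·p_{k-1} + p_{k-2}, q_k = a_k·q_{k-1} + q_{k-2} (p₋₁ = 1, q₋₁ = 0):
  k = 0: a₀ = 6; p₀/q₀ = 6/1; p₀² − 39·q₀² = 36 − 39 = -3.
  k = 1: m = 6, d = 3, a = ⌊(6 + 6)/3⌋ = 4; p/q = (4·6 + 1)/(4·1 + 0) = 25/4; p² − 39·q² = 625 − 624 = 1.
  The first convergent with p² − 39·q² = 1 gives the fundamental solution (x₁, y₁) = (25, 4).
Step 2: Apply the recurrence (x_{n+1}, y_{n+1}) = (x₁x_n + 39y₁y_n, x₁y_n + y₁x_n) repeatedly.
  From (x_1, y_1) = (25, 4): x_2 = 25·25 + 39·4·4 = 1249; y_2 = 25·4 + 4·25 = 200.
  From (x_2, y_2) = (1249, 200): x_3 = 25·1249 + 39·4·200 = 62425; y_3 = 25·200 + 4·1249 = 9996.
  From (x_3, y_3) = (62425, 9996): x_4 = 25·62425 + 39·4·9996 = 3120001; y_4 = 25·9996 + 4·62425 = 499600.
  From (x_4, y_4) = (3120001, 499600): x_5 = 25·3120001 + 39·4·499600 = 155937625; y_5 = 25·499600 + 4·3120001 = 24970004.
  From (x_5, y_5) = (155937625, 24970004): x_6 = 25·155937625 + 39·4·24970004 = 7793761249; y_6 = 25·24970004 + 4·155937625 = 1248000600.
Step 3: Verify x_6² - 39·y_6² = 60742714406414040001 - 60742714406414040000 = 1 (should be 1). ✓

(x_1, y_1) = (25, 4); (x_6, y_6) = (7793761249, 1248000600).


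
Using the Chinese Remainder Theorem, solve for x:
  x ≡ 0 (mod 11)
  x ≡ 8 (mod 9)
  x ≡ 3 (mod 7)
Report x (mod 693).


Moduli 11, 9, 7 are pairwise coprime; by CRT there is a unique solution modulo M = 11 · 9 · 7 = 693.
Solve pairwise, accumulating the modulus:
  Start with x ≡ 0 (mod 11).
  Combine with x ≡ 8 (mod 9): since gcd(11, 9) = 1, we get a unique residue mod 99.
    Write x = 0 + 11·t and substitute into x ≡ 8 (mod 9): 11·t ≡ 8 − 0 = 8 (mod 9).
    Reduce coefficients mod 9: 2·t ≡ 8 (mod 9).
    The inverse of 2 mod 9 is 5 (since 2·5 = 10 = 1·9 + 1), so t ≡ 5·8 = 40 ≡ 4 (mod 9).
    Then x = 0 + 11·4 = 44, valid modulo lcm(11, 9) = 99: x ≡ 44 (mod 99).
  Combine with x ≡ 3 (mod 7): since gcd(99, 7) = 1, we get a unique residue mod 693.
    Write x = 44 + 99·t and substitute into x ≡ 3 (mod 7): 99·t ≡ 3 − 44 = -41 (mod 7).
    Reduce coefficients mod 7: 1·t ≡ 1 (mod 7).
    So t ≡ 1 (mod 7).
    Then x = 44 + 99·1 = 143, valid modulo lcm(99, 7) = 693: x ≡ 143 (mod 693).
Verify: 143 mod 11 = 0 ✓, 143 mod 9 = 8 ✓, 143 mod 7 = 3 ✓.

x ≡ 143 (mod 693).


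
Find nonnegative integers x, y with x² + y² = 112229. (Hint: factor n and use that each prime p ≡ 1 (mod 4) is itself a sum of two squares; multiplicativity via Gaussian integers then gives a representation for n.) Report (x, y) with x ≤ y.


Step 1: Factor n = 112229 = 13 · 89 · 97.
Step 2: Check the mod-4 condition on each prime factor: 13 ≡ 1 (mod 4), exponent 1; 89 ≡ 1 (mod 4), exponent 1; 97 ≡ 1 (mod 4), exponent 1.
All primes ≡ 3 (mod 4) appear to even exponent (or don't appear), so by the two-squares theorem n IS expressible as a sum of two squares.
Step 3: Build a representation. Here n = 13 · 89 · 97 is a product of primes ≡ 1 (mod 4). Each prime p ≡ 1 (mod 4) is itself a sum of two squares; find a² by testing p − a² for a perfect square:
  13: 13 − 1² = 12, 13 − 2² = 9 = 3² ⇒ 13 = 2² + 3².
  89: 89 − 1² = 88, 89 − 2² = 85, 89 − 3² = 80, 89 − 4² = 73, 89 − 5² = 64 = 8² ⇒ 89 = 5² + 8².
  97: 97 − 1² = 96, 97 − 2² = 93, 97 − 3² = 88, 97 − 4² = 81 = 9² ⇒ 97 = 4² + 9².
  Combine using the Brahmagupta–Fibonacci identity (a² + b²)(c² + d²) = (ac − bd)² + (ad + bc)² = (ac + bd)² + (ad − bc)²:
  13 · 89 = 1157: from (2² + 3²)(5² + 8²), take (2·5 − 3·8, 2·8 + 3·5) = (10 − 24, 16 + 15) = (-14, 31); dropping signs (only squares matter) gives (14, 31); check 14² + 31² = 196 + 961 = 1157 ✓.
  1157 · 97 = 112229: from (14² + 31²)(4² + 9²), take (14·4 − 31·9, 14·9 + 31·4) = (56 − 279, 126 + 124) = (-223, 250); dropping signs (only squares matter) gives (223, 250); check 223² + 250² = 49729 + 62500 = 112229 ✓.
Step 4: Order so x ≤ y and verify: 223² + 250² = 49729 + 62500 = 112229 = n. ✓

n = 112229 = 223² + 250² (one valid representation with x ≤ y).


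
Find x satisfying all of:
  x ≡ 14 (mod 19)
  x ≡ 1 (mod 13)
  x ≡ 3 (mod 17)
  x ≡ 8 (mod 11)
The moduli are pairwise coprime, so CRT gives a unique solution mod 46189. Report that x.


Product of moduli M = 19 · 13 · 17 · 11 = 46189.
Merge one congruence at a time:
  Start: x ≡ 14 (mod 19).
  Combine with x ≡ 1 (mod 13); new modulus lcm = 247.
    Write x = 14 + 19·t and substitute into x ≡ 1 (mod 13): 19·t ≡ 1 − 14 = -13 (mod 13).
    Reduce coefficients mod 13: 6·t ≡ 0 (mod 13).
    The inverse of 6 mod 13 is 11 (since 6·11 = 66 = 5·13 + 1), so t ≡ 11·0 = 0 ≡ 0 (mod 13).
    Then x = 14 + 19·0 = 14, valid modulo lcm(19, 13) = 247: x ≡ 14 (mod 247).
  Combine with x ≡ 3 (mod 17); new modulus lcm = 4199.
    Write x = 14 + 247·t and substitute into x ≡ 3 (mod 17): 247·t ≡ 3 − 14 = -11 (mod 17).
    Reduce coefficients mod 17: 9·t ≡ 6 (mod 17).
    The inverse of 9 mod 17 is 2 (since 9·2 = 18 = 1·17 + 1), so t ≡ 2·6 = 12 ≡ 12 (mod 17).
    Then x = 14 + 247·12 = 2978, valid modulo lcm(247, 17) = 4199: x ≡ 2978 (mod 4199).
  Combine with x ≡ 8 (mod 11); new modulus lcm = 46189.
    Write x = 2978 + 4199·t and substitute into x ≡ 8 (mod 11): 4199·t ≡ 8 − 2978 = -2970 (mod 11).
    Reduce coefficients mod 11: 8·t ≡ 0 (mod 11).
    The inverse of 8 mod 11 is 7 (since 8·7 = 56 = 5·11 + 1), so t ≡ 7·0 = 0 ≡ 0 (mod 11).
    Then x = 2978 + 4199·0 = 2978, valid modulo lcm(4199, 11) = 46189: x ≡ 2978 (mod 46189).
Verify against each original: 2978 mod 19 = 14, 2978 mod 13 = 1, 2978 mod 17 = 3, 2978 mod 11 = 8.

x ≡ 2978 (mod 46189).


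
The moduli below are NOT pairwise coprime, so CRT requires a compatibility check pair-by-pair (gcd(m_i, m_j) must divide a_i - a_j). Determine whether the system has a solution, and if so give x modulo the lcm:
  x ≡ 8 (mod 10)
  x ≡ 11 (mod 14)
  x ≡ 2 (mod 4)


Moduli 10, 14, 4 are not pairwise coprime, so CRT works modulo lcm(m_i) when all pairwise compatibility conditions hold.
Pairwise compatibility: gcd(m_i, m_j) must divide a_i - a_j for every pair.
Merge one congruence at a time:
  Start: x ≡ 8 (mod 10).
  Combine with x ≡ 11 (mod 14): gcd(10, 14) = 2, and 11 - 8 = 3 is NOT divisible by 2.
    ⇒ system is inconsistent (no integer solution).

No solution (the system is inconsistent).


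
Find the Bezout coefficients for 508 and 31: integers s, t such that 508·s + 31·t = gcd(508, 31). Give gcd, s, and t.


Euclidean algorithm on (508, 31) — divide until remainder is 0:
  508 = 16 · 31 + 12
  31 = 2 · 12 + 7
  12 = 1 · 7 + 5
  7 = 1 · 5 + 2
  5 = 2 · 2 + 1
  2 = 2 · 1 + 0
gcd(508, 31) = 1.
Track Bezout coefficients alongside the remainders: start with r₀ = 508 = a·1 + b·0 (s = 1, t = 0) and r₁ = 31 = a·0 + b·1 (s = 0, t = 1); each new remainder r_{k+1} = r_{k-1} − q_k·r_k inherits s_{k+1} = s_{k-1} − q_k·s_k, t_{k+1} = t_{k-1} − q_k·t_k, so r_k = a·s_k + b·t_k at every step:
  q = 16: r = 12, s = 1 − 16·0 = 1, t = 0 − 16·1 = -16  (check: 508·1 + 31·(-16) = 12)
  q = 2: r = 7, s = 0 − 2·1 = -2, t = 1 − 2·(-16) = 33  (check: 508·(-2) + 31·33 = 7)
  q = 1: r = 5, s = 1 − 1·(-2) = 3, t = -16 − 1·33 = -49  (check: 508·3 + 31·(-49) = 5)
  q = 1: r = 2, s = -2 − 1·3 = -5, t = 33 − 1·(-49) = 82  (check: 508·(-5) + 31·82 = 2)
  q = 2: r = 1, s = 3 − 2·(-5) = 13, t = -49 − 2·82 = -213  (check: 508·13 + 31·(-213) = 1)
The row with r = 1 (the gcd) gives the Bezout coefficients s = 13, t = -213.
Result: 508 · (13) + 31 · (-213) = 1.

gcd(508, 31) = 1; s = 13, t = -213 (check: 508·13 + 31·(-213) = 1).


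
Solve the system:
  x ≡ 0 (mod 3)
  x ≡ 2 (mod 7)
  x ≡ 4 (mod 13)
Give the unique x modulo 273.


Moduli 3, 7, 13 are pairwise coprime; by CRT there is a unique solution modulo M = 3 · 7 · 13 = 273.
Solve pairwise, accumulating the modulus:
  Start with x ≡ 0 (mod 3).
  Combine with x ≡ 2 (mod 7): since gcd(3, 7) = 1, we get a unique residue mod 21.
    Write x = 0 + 3·t and substitute into x ≡ 2 (mod 7): 3·t ≡ 2 − 0 = 2 (mod 7).
    The inverse of 3 mod 7 is 5 (since 3·5 = 15 = 2·7 + 1), so t ≡ 5·2 = 10 ≡ 3 (mod 7).
    Then x = 0 + 3·3 = 9, valid modulo lcm(3, 7) = 21: x ≡ 9 (mod 21).
  Combine with x ≡ 4 (mod 13): since gcd(21, 13) = 1, we get a unique residue mod 273.
    Write x = 9 + 21·t and substitute into x ≡ 4 (mod 13): 21·t ≡ 4 − 9 = -5 (mod 13).
    Reduce coefficients mod 13: 8·t ≡ 8 (mod 13).
    The inverse of 8 mod 13 is 5 (since 8·5 = 40 = 3·13 + 1), so t ≡ 5·8 = 40 ≡ 1 (mod 13).
    Then x = 9 + 21·1 = 30, valid modulo lcm(21, 13) = 273: x ≡ 30 (mod 273).
Verify: 30 mod 3 = 0 ✓, 30 mod 7 = 2 ✓, 30 mod 13 = 4 ✓.

x ≡ 30 (mod 273).


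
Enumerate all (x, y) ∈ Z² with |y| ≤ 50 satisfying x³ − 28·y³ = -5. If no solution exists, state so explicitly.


The equation is x³ - 28y³ = -5. For fixed y, x³ = 28·y³ − 5, so a solution requires the RHS to be a perfect cube.
Strategy: iterate y from -50 to 50, compute RHS = 28·y³ − 5, and check whether it is a (positive or negative) perfect cube.
Check small values of y:
  y = 0: RHS = -5 is not a perfect cube.
  y = 1: RHS = 23 is not a perfect cube.
  y = -1: RHS = -33 is not a perfect cube.
  y = 2: RHS = 219 is not a perfect cube.
  y = -2: RHS = -229 is not a perfect cube.
  y = 3: RHS = 751 is not a perfect cube.
  y = -3: RHS = -761 is not a perfect cube.
Continuing the search up to |y| = 50 finds no solutions either.
No (x, y) in the scanned range satisfies the equation.

No integer solutions with |y| ≤ 50.


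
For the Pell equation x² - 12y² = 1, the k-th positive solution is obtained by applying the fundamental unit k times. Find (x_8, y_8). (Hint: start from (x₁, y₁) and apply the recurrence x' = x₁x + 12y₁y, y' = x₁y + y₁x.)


Step 1: Find the fundamental solution (x₁, y₁) of x² - 12y² = 1.
  Expand √12 as a continued fraction. a₀ = ⌊√12⌋ = 3; iterate m_{k+1} = d_k·a_k − m_k, d_{k+1} = (12 − m_{k+1}²)/d_k, a_{k+1} = ⌊(a₀ + m_{k+1})/d_{k+1}⌋ (starting m₀ = 0, d₀ = 1), with convergents p_k = a_k·p_{k-1} + p_{k-2}, q_k = a_k·q_{k-1} + q_{k-2} (p₋₁ = 1, q₋₁ = 0):
  k = 0: a₀ = 3; p₀/q₀ = 3/1; p₀² − 12·q₀² = 9 − 12 = -3.
  k = 1: m = 3, d = 3, a = ⌊(3 + 3)/3⌋ = 2; p/q = (2·3 + 1)/(2·1 + 0) = 7/2; p² − 12·q² = 49 − 48 = 1.
  The first convergent with p² − 12·q² = 1 gives the fundamental solution (x₁, y₁) = (7, 2).
Step 2: Apply the recurrence (x_{n+1}, y_{n+1}) = (x₁x_n + 12y₁y_n, x₁y_n + y₁x_n) repeatedly.
  From (x_1, y_1) = (7, 2): x_2 = 7·7 + 12·2·2 = 97; y_2 = 7·2 + 2·7 = 28.
  From (x_2, y_2) = (97, 28): x_3 = 7·97 + 12·2·28 = 1351; y_3 = 7·28 + 2·97 = 390.
  From (x_3, y_3) = (1351, 390): x_4 = 7·1351 + 12·2·390 = 18817; y_4 = 7·390 + 2·1351 = 5432.
  From (x_4, y_4) = (18817, 5432): x_5 = 7·18817 + 12·2·5432 = 262087; y_5 = 7·5432 + 2·18817 = 75658.
  From (x_5, y_5) = (262087, 75658): x_6 = 7·262087 + 12·2·75658 = 3650401; y_6 = 7·75658 + 2·262087 = 1053780.
  From (x_6, y_6) = (3650401, 1053780): x_7 = 7·3650401 + 12·2·1053780 = 50843527; y_7 = 7·1053780 + 2·3650401 = 14677262.
  From (x_7, y_7) = (50843527, 14677262): x_8 = 7·50843527 + 12·2·14677262 = 708158977; y_8 = 7·14677262 + 2·50843527 = 204427888.
Step 3: Verify x_8² - 12·y_8² = 501489136705686529 - 501489136705686528 = 1 (should be 1). ✓

(x_1, y_1) = (7, 2); (x_8, y_8) = (708158977, 204427888).


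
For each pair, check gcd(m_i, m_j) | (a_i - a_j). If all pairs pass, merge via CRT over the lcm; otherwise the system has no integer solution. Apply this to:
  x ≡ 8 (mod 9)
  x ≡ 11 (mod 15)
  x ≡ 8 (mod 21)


Moduli 9, 15, 21 are not pairwise coprime, so CRT works modulo lcm(m_i) when all pairwise compatibility conditions hold.
Pairwise compatibility: gcd(m_i, m_j) must divide a_i - a_j for every pair.
Merge one congruence at a time:
  Start: x ≡ 8 (mod 9).
  Combine with x ≡ 11 (mod 15): gcd(9, 15) = 3; 11 - 8 = 3, which IS divisible by 3, so compatible.
    Write x = 8 + 9·t and substitute into x ≡ 11 (mod 15): 9·t ≡ 11 − 8 = 3 (mod 15).
    Divide the congruence (and modulus) by g = 3: 3·t ≡ 1 (mod 5).
    The inverse of 3 mod 5 is 2 (since 3·2 = 6 = 1·5 + 1), so t ≡ 2·1 = 2 ≡ 2 (mod 5).
    Then x = 8 + 9·2 = 26, valid modulo lcm(9, 15) = 45: x ≡ 26 (mod 45).
  Combine with x ≡ 8 (mod 21): gcd(45, 21) = 3; 8 - 26 = -18, which IS divisible by 3, so compatible.
    Write x = 26 + 45·t and substitute into x ≡ 8 (mod 21): 45·t ≡ 8 − 26 = -18 (mod 21).
    Divide the congruence (and modulus) by g = 3: 15·t ≡ -6 (mod 7).
    Reduce coefficients mod 7: 1·t ≡ 1 (mod 7).
    So t ≡ 1 (mod 7).
    Then x = 26 + 45·1 = 71, valid modulo lcm(45, 21) = 315: x ≡ 71 (mod 315).
Verify: 71 mod 9 = 8, 71 mod 15 = 11, 71 mod 21 = 8.

x ≡ 71 (mod 315).


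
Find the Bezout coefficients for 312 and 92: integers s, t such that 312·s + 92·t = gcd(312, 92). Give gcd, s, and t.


Euclidean algorithm on (312, 92) — divide until remainder is 0:
  312 = 3 · 92 + 36
  92 = 2 · 36 + 20
  36 = 1 · 20 + 16
  20 = 1 · 16 + 4
  16 = 4 · 4 + 0
gcd(312, 92) = 4.
Track Bezout coefficients alongside the remainders: start with r₀ = 312 = a·1 + b·0 (s = 1, t = 0) and r₁ = 92 = a·0 + b·1 (s = 0, t = 1); each new remainder r_{k+1} = r_{k-1} − q_k·r_k inherits s_{k+1} = s_{k-1} − q_k·s_k, t_{k+1} = t_{k-1} − q_k·t_k, so r_k = a·s_k + b·t_k at every step:
  q = 3: r = 36, s = 1 − 3·0 = 1, t = 0 − 3·1 = -3  (check: 312·1 + 92·(-3) = 36)
  q = 2: r = 20, s = 0 − 2·1 = -2, t = 1 − 2·(-3) = 7  (check: 312·(-2) + 92·7 = 20)
  q = 1: r = 16, s = 1 − 1·(-2) = 3, t = -3 − 1·7 = -10  (check: 312·3 + 92·(-10) = 16)
  q = 1: r = 4, s = -2 − 1·3 = -5, t = 7 − 1·(-10) = 17  (check: 312·(-5) + 92·17 = 4)
The row with r = 4 (the gcd) gives the Bezout coefficients s = -5, t = 17.
Result: 312 · (-5) + 92 · (17) = 4.

gcd(312, 92) = 4; s = -5, t = 17 (check: 312·(-5) + 92·17 = 4).


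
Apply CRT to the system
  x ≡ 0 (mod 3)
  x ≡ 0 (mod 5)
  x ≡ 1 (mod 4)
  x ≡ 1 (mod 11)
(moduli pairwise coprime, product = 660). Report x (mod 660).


Product of moduli M = 3 · 5 · 4 · 11 = 660.
Merge one congruence at a time:
  Start: x ≡ 0 (mod 3).
  Combine with x ≡ 0 (mod 5); new modulus lcm = 15.
    Write x = 0 + 3·t and substitute into x ≡ 0 (mod 5): 3·t ≡ 0 − 0 = 0 (mod 5).
    The inverse of 3 mod 5 is 2 (since 3·2 = 6 = 1·5 + 1), so t ≡ 2·0 = 0 ≡ 0 (mod 5).
    Then x = 0 + 3·0 = 0, valid modulo lcm(3, 5) = 15: x ≡ 0 (mod 15).
  Combine with x ≡ 1 (mod 4); new modulus lcm = 60.
    Write x = 0 + 15·t and substitute into x ≡ 1 (mod 4): 15·t ≡ 1 − 0 = 1 (mod 4).
    Reduce coefficients mod 4: 3·t ≡ 1 (mod 4).
    The inverse of 3 mod 4 is 3 (since 3·3 = 9 = 2·4 + 1), so t ≡ 3·1 = 3 ≡ 3 (mod 4).
    Then x = 0 + 15·3 = 45, valid modulo lcm(15, 4) = 60: x ≡ 45 (mod 60).
  Combine with x ≡ 1 (mod 11); new modulus lcm = 660.
    Write x = 45 + 60·t and substitute into x ≡ 1 (mod 11): 60·t ≡ 1 − 45 = -44 (mod 11).
    Reduce coefficients mod 11: 5·t ≡ 0 (mod 11).
    The inverse of 5 mod 11 is 9 (since 5·9 = 45 = 4·11 + 1), so t ≡ 9·0 = 0 ≡ 0 (mod 11).
    Then x = 45 + 60·0 = 45, valid modulo lcm(60, 11) = 660: x ≡ 45 (mod 660).
Verify against each original: 45 mod 3 = 0, 45 mod 5 = 0, 45 mod 4 = 1, 45 mod 11 = 1.

x ≡ 45 (mod 660).


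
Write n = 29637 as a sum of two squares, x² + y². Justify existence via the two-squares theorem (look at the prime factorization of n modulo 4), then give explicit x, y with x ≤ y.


Step 1: Factor n = 29637 = 3^2 · 37 · 89.
Step 2: Check the mod-4 condition on each prime factor: 3 ≡ 3 (mod 4), exponent 2 (must be even); 37 ≡ 1 (mod 4), exponent 1; 89 ≡ 1 (mod 4), exponent 1.
All primes ≡ 3 (mod 4) appear to even exponent (or don't appear), so by the two-squares theorem n IS expressible as a sum of two squares.
Step 3: Build a representation. Group n = k² · m with k = 3 and m = 37 · 89 = 3293 (a product of primes ≡ 1 (mod 4)); a representation of m scales to one of n via (k·x)² + (k·y)² = k²(x² + y²). Each prime p ≡ 1 (mod 4) is itself a sum of two squares; find a² by testing p − a² for a perfect square:
  37: 37 − 1² = 36 = 6² ⇒ 37 = 1² + 6².
  89: 89 − 1² = 88, 89 − 2² = 85, 89 − 3² = 80, 89 − 4² = 73, 89 − 5² = 64 = 8² ⇒ 89 = 5² + 8².
  Combine using the Brahmagupta–Fibonacci identity (a² + b²)(c² + d²) = (ac − bd)² + (ad + bc)² = (ac + bd)² + (ad − bc)²:
  37 · 89 = 3293: from (1² + 6²)(5² + 8²), take (1·5 − 6·8, 1·8 + 6·5) = (5 − 48, 8 + 30) = (-43, 38); dropping signs (only squares matter) gives (43, 38); check 43² + 38² = 1849 + 1444 = 3293 ✓.
  Scale by k = 3: (3·43, 3·38) = (129, 114).
Step 4: Order so x ≤ y and verify: 114² + 129² = 12996 + 16641 = 29637 = n. ✓

n = 29637 = 114² + 129² (one valid representation with x ≤ y).


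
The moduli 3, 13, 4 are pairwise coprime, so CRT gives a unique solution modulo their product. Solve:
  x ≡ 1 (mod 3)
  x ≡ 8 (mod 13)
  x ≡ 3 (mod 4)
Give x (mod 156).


Moduli 3, 13, 4 are pairwise coprime; by CRT there is a unique solution modulo M = 3 · 13 · 4 = 156.
Solve pairwise, accumulating the modulus:
  Start with x ≡ 1 (mod 3).
  Combine with x ≡ 8 (mod 13): since gcd(3, 13) = 1, we get a unique residue mod 39.
    Write x = 1 + 3·t and substitute into x ≡ 8 (mod 13): 3·t ≡ 8 − 1 = 7 (mod 13).
    The inverse of 3 mod 13 is 9 (since 3·9 = 27 = 2·13 + 1), so t ≡ 9·7 = 63 ≡ 11 (mod 13).
    Then x = 1 + 3·11 = 34, valid modulo lcm(3, 13) = 39: x ≡ 34 (mod 39).
  Combine with x ≡ 3 (mod 4): since gcd(39, 4) = 1, we get a unique residue mod 156.
    Write x = 34 + 39·t and substitute into x ≡ 3 (mod 4): 39·t ≡ 3 − 34 = -31 (mod 4).
    Reduce coefficients mod 4: 3·t ≡ 1 (mod 4).
    The inverse of 3 mod 4 is 3 (since 3·3 = 9 = 2·4 + 1), so t ≡ 3·1 = 3 ≡ 3 (mod 4).
    Then x = 34 + 39·3 = 151, valid modulo lcm(39, 4) = 156: x ≡ 151 (mod 156).
Verify: 151 mod 3 = 1 ✓, 151 mod 13 = 8 ✓, 151 mod 4 = 3 ✓.

x ≡ 151 (mod 156).


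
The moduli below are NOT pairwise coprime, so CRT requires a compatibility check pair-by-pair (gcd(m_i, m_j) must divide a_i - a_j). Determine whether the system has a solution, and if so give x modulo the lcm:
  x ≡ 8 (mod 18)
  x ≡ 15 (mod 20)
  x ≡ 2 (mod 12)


Moduli 18, 20, 12 are not pairwise coprime, so CRT works modulo lcm(m_i) when all pairwise compatibility conditions hold.
Pairwise compatibility: gcd(m_i, m_j) must divide a_i - a_j for every pair.
Merge one congruence at a time:
  Start: x ≡ 8 (mod 18).
  Combine with x ≡ 15 (mod 20): gcd(18, 20) = 2, and 15 - 8 = 7 is NOT divisible by 2.
    ⇒ system is inconsistent (no integer solution).

No solution (the system is inconsistent).


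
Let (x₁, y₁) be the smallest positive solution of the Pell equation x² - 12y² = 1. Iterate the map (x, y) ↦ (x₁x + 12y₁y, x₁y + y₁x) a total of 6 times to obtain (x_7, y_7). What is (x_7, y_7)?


Step 1: Find the fundamental solution (x₁, y₁) of x² - 12y² = 1.
  Expand √12 as a continued fraction. a₀ = ⌊√12⌋ = 3; iterate m_{k+1} = d_k·a_k − m_k, d_{k+1} = (12 − m_{k+1}²)/d_k, a_{k+1} = ⌊(a₀ + m_{k+1})/d_{k+1}⌋ (starting m₀ = 0, d₀ = 1), with convergents p_k = a_k·p_{k-1} + p_{k-2}, q_k = a_k·q_{k-1} + q_{k-2} (p₋₁ = 1, q₋₁ = 0):
  k = 0: a₀ = 3; p₀/q₀ = 3/1; p₀² − 12·q₀² = 9 − 12 = -3.
  k = 1: m = 3, d = 3, a = ⌊(3 + 3)/3⌋ = 2; p/q = (2·3 + 1)/(2·1 + 0) = 7/2; p² − 12·q² = 49 − 48 = 1.
  The first convergent with p² − 12·q² = 1 gives the fundamental solution (x₁, y₁) = (7, 2).
Step 2: Apply the recurrence (x_{n+1}, y_{n+1}) = (x₁x_n + 12y₁y_n, x₁y_n + y₁x_n) repeatedly.
  From (x_1, y_1) = (7, 2): x_2 = 7·7 + 12·2·2 = 97; y_2 = 7·2 + 2·7 = 28.
  From (x_2, y_2) = (97, 28): x_3 = 7·97 + 12·2·28 = 1351; y_3 = 7·28 + 2·97 = 390.
  From (x_3, y_3) = (1351, 390): x_4 = 7·1351 + 12·2·390 = 18817; y_4 = 7·390 + 2·1351 = 5432.
  From (x_4, y_4) = (18817, 5432): x_5 = 7·18817 + 12·2·5432 = 262087; y_5 = 7·5432 + 2·18817 = 75658.
  From (x_5, y_5) = (262087, 75658): x_6 = 7·262087 + 12·2·75658 = 3650401; y_6 = 7·75658 + 2·262087 = 1053780.
  From (x_6, y_6) = (3650401, 1053780): x_7 = 7·3650401 + 12·2·1053780 = 50843527; y_7 = 7·1053780 + 2·3650401 = 14677262.
Step 3: Verify x_7² - 12·y_7² = 2585064237799729 - 2585064237799728 = 1 (should be 1). ✓

(x_1, y_1) = (7, 2); (x_7, y_7) = (50843527, 14677262).


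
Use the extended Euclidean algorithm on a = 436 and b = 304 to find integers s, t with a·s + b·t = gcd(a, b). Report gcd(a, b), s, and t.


Euclidean algorithm on (436, 304) — divide until remainder is 0:
  436 = 1 · 304 + 132
  304 = 2 · 132 + 40
  132 = 3 · 40 + 12
  40 = 3 · 12 + 4
  12 = 3 · 4 + 0
gcd(436, 304) = 4.
Track Bezout coefficients alongside the remainders: start with r₀ = 436 = a·1 + b·0 (s = 1, t = 0) and r₁ = 304 = a·0 + b·1 (s = 0, t = 1); each new remainder r_{k+1} = r_{k-1} − q_k·r_k inherits s_{k+1} = s_{k-1} − q_k·s_k, t_{k+1} = t_{k-1} − q_k·t_k, so r_k = a·s_k + b·t_k at every step:
  q = 1: r = 132, s = 1 − 1·0 = 1, t = 0 − 1·1 = -1  (check: 436·1 + 304·(-1) = 132)
  q = 2: r = 40, s = 0 − 2·1 = -2, t = 1 − 2·(-1) = 3  (check: 436·(-2) + 304·3 = 40)
  q = 3: r = 12, s = 1 − 3·(-2) = 7, t = -1 − 3·3 = -10  (check: 436·7 + 304·(-10) = 12)
  q = 3: r = 4, s = -2 − 3·7 = -23, t = 3 − 3·(-10) = 33  (check: 436·(-23) + 304·33 = 4)
The row with r = 4 (the gcd) gives the Bezout coefficients s = -23, t = 33.
Result: 436 · (-23) + 304 · (33) = 4.

gcd(436, 304) = 4; s = -23, t = 33 (check: 436·(-23) + 304·33 = 4).


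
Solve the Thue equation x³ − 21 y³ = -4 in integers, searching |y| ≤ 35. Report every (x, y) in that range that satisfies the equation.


The equation is x³ - 21y³ = -4. For fixed y, x³ = 21·y³ − 4, so a solution requires the RHS to be a perfect cube.
Strategy: iterate y from -35 to 35, compute RHS = 21·y³ − 4, and check whether it is a (positive or negative) perfect cube.
Check small values of y:
  y = 0: RHS = -4 is not a perfect cube.
  y = 1: RHS = 17 is not a perfect cube.
  y = -1: RHS = -25 is not a perfect cube.
  y = 2: RHS = 164 is not a perfect cube.
  y = -2: RHS = -172 is not a perfect cube.
  y = 3: RHS = 563 is not a perfect cube.
  y = -3: RHS = -571 is not a perfect cube.
Continuing the search up to |y| = 35 finds no solutions either.
No (x, y) in the scanned range satisfies the equation.

No integer solutions with |y| ≤ 35.


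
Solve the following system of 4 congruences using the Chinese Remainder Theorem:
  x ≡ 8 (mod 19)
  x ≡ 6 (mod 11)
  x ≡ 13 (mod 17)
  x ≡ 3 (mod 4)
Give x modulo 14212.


Product of moduli M = 19 · 11 · 17 · 4 = 14212.
Merge one congruence at a time:
  Start: x ≡ 8 (mod 19).
  Combine with x ≡ 6 (mod 11); new modulus lcm = 209.
    Write x = 8 + 19·t and substitute into x ≡ 6 (mod 11): 19·t ≡ 6 − 8 = -2 (mod 11).
    Reduce coefficients mod 11: 8·t ≡ 9 (mod 11).
    The inverse of 8 mod 11 is 7 (since 8·7 = 56 = 5·11 + 1), so t ≡ 7·9 = 63 ≡ 8 (mod 11).
    Then x = 8 + 19·8 = 160, valid modulo lcm(19, 11) = 209: x ≡ 160 (mod 209).
  Combine with x ≡ 13 (mod 17); new modulus lcm = 3553.
    Write x = 160 + 209·t and substitute into x ≡ 13 (mod 17): 209·t ≡ 13 − 160 = -147 (mod 17).
    Reduce coefficients mod 17: 5·t ≡ 6 (mod 17).
    The inverse of 5 mod 17 is 7 (since 5·7 = 35 = 2·17 + 1), so t ≡ 7·6 = 42 ≡ 8 (mod 17).
    Then x = 160 + 209·8 = 1832, valid modulo lcm(209, 17) = 3553: x ≡ 1832 (mod 3553).
  Combine with x ≡ 3 (mod 4); new modulus lcm = 14212.
    Write x = 1832 + 3553·t and substitute into x ≡ 3 (mod 4): 3553·t ≡ 3 − 1832 = -1829 (mod 4).
    Reduce coefficients mod 4: 1·t ≡ 3 (mod 4).
    So t ≡ 3 (mod 4).
    Then x = 1832 + 3553·3 = 12491, valid modulo lcm(3553, 4) = 14212: x ≡ 12491 (mod 14212).
Verify against each original: 12491 mod 19 = 8, 12491 mod 11 = 6, 12491 mod 17 = 13, 12491 mod 4 = 3.

x ≡ 12491 (mod 14212).


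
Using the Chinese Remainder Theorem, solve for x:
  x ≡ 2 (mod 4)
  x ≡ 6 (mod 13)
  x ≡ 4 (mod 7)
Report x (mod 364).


Moduli 4, 13, 7 are pairwise coprime; by CRT there is a unique solution modulo M = 4 · 13 · 7 = 364.
Solve pairwise, accumulating the modulus:
  Start with x ≡ 2 (mod 4).
  Combine with x ≡ 6 (mod 13): since gcd(4, 13) = 1, we get a unique residue mod 52.
    Write x = 2 + 4·t and substitute into x ≡ 6 (mod 13): 4·t ≡ 6 − 2 = 4 (mod 13).
    The inverse of 4 mod 13 is 10 (since 4·10 = 40 = 3·13 + 1), so t ≡ 10·4 = 40 ≡ 1 (mod 13).
    Then x = 2 + 4·1 = 6, valid modulo lcm(4, 13) = 52: x ≡ 6 (mod 52).
  Combine with x ≡ 4 (mod 7): since gcd(52, 7) = 1, we get a unique residue mod 364.
    Write x = 6 + 52·t and substitute into x ≡ 4 (mod 7): 52·t ≡ 4 − 6 = -2 (mod 7).
    Reduce coefficients mod 7: 3·t ≡ 5 (mod 7).
    The inverse of 3 mod 7 is 5 (since 3·5 = 15 = 2·7 + 1), so t ≡ 5·5 = 25 ≡ 4 (mod 7).
    Then x = 6 + 52·4 = 214, valid modulo lcm(52, 7) = 364: x ≡ 214 (mod 364).
Verify: 214 mod 4 = 2 ✓, 214 mod 13 = 6 ✓, 214 mod 7 = 4 ✓.

x ≡ 214 (mod 364).


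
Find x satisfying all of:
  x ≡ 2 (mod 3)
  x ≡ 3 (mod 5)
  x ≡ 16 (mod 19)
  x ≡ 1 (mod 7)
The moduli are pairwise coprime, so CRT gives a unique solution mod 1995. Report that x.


Product of moduli M = 3 · 5 · 19 · 7 = 1995.
Merge one congruence at a time:
  Start: x ≡ 2 (mod 3).
  Combine with x ≡ 3 (mod 5); new modulus lcm = 15.
    Write x = 2 + 3·t and substitute into x ≡ 3 (mod 5): 3·t ≡ 3 − 2 = 1 (mod 5).
    The inverse of 3 mod 5 is 2 (since 3·2 = 6 = 1·5 + 1), so t ≡ 2·1 = 2 ≡ 2 (mod 5).
    Then x = 2 + 3·2 = 8, valid modulo lcm(3, 5) = 15: x ≡ 8 (mod 15).
  Combine with x ≡ 16 (mod 19); new modulus lcm = 285.
    Write x = 8 + 15·t and substitute into x ≡ 16 (mod 19): 15·t ≡ 16 − 8 = 8 (mod 19).
    The inverse of 15 mod 19 is 14 (since 15·14 = 210 = 11·19 + 1), so t ≡ 14·8 = 112 ≡ 17 (mod 19).
    Then x = 8 + 15·17 = 263, valid modulo lcm(15, 19) = 285: x ≡ 263 (mod 285).
  Combine with x ≡ 1 (mod 7); new modulus lcm = 1995.
    Write x = 263 + 285·t and substitute into x ≡ 1 (mod 7): 285·t ≡ 1 − 263 = -262 (mod 7).
    Reduce coefficients mod 7: 5·t ≡ 4 (mod 7).
    The inverse of 5 mod 7 is 3 (since 5·3 = 15 = 2·7 + 1), so t ≡ 3·4 = 12 ≡ 5 (mod 7).
    Then x = 263 + 285·5 = 1688, valid modulo lcm(285, 7) = 1995: x ≡ 1688 (mod 1995).
Verify against each original: 1688 mod 3 = 2, 1688 mod 5 = 3, 1688 mod 19 = 16, 1688 mod 7 = 1.

x ≡ 1688 (mod 1995).


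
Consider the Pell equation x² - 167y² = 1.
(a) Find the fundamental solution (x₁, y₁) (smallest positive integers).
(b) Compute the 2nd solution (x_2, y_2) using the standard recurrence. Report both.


Step 1: Find the fundamental solution (x₁, y₁) of x² - 167y² = 1.
  Expand √167 as a continued fraction. a₀ = ⌊√167⌋ = 12; iterate m_{k+1} = d_k·a_k − m_k, d_{k+1} = (167 − m_{k+1}²)/d_k, a_{k+1} = ⌊(a₀ + m_{k+1})/d_{k+1}⌋ (starting m₀ = 0, d₀ = 1), with convergents p_k = a_k·p_{k-1} + p_{k-2}, q_k = a_k·q_{k-1} + q_{k-2} (p₋₁ = 1, q₋₁ = 0):
  k = 0: a₀ = 12; p₀/q₀ = 12/1; p₀² − 167·q₀² = 144 − 167 = -23.
  k = 1: m = 12, d = 23, a = ⌊(12 + 12)/23⌋ = 1; p/q = (1·12 + 1)/(1·1 + 0) = 13/1; p² − 167·q² = 169 − 167 = 2.
  k = 2: m = 11, d = 2, a = ⌊(12 + 11)/2⌋ = 11; p/q = (11·13 + 12)/(11·1 + 1) = 155/12; p² − 167·q² = 24025 − 24048 = -23.
  k = 3: m = 11, d = 23, a = ⌊(12 + 11)/23⌋ = 1; p/q = (1·155 + 13)/(1·12 + 1) = 168/13; p² − 167·q² = 28224 − 28223 = 1.
  The first convergent with p² − 167·q² = 1 gives the fundamental solution (x₁, y₁) = (168, 13).
Step 2: Apply the recurrence (x_{n+1}, y_{n+1}) = (x₁x_n + 167y₁y_n, x₁y_n + y₁x_n) repeatedly.
  From (x_1, y_1) = (168, 13): x_2 = 168·168 + 167·13·13 = 56447; y_2 = 168·13 + 13·168 = 4368.
Step 3: Verify x_2² - 167·y_2² = 3186263809 - 3186263808 = 1 (should be 1). ✓

(x_1, y_1) = (168, 13); (x_2, y_2) = (56447, 4368).


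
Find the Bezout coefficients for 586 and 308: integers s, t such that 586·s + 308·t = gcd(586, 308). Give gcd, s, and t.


Euclidean algorithm on (586, 308) — divide until remainder is 0:
  586 = 1 · 308 + 278
  308 = 1 · 278 + 30
  278 = 9 · 30 + 8
  30 = 3 · 8 + 6
  8 = 1 · 6 + 2
  6 = 3 · 2 + 0
gcd(586, 308) = 2.
Track Bezout coefficients alongside the remainders: start with r₀ = 586 = a·1 + b·0 (s = 1, t = 0) and r₁ = 308 = a·0 + b·1 (s = 0, t = 1); each new remainder r_{k+1} = r_{k-1} − q_k·r_k inherits s_{k+1} = s_{k-1} − q_k·s_k, t_{k+1} = t_{k-1} − q_k·t_k, so r_k = a·s_k + b·t_k at every step:
  q = 1: r = 278, s = 1 − 1·0 = 1, t = 0 − 1·1 = -1  (check: 586·1 + 308·(-1) = 278)
  q = 1: r = 30, s = 0 − 1·1 = -1, t = 1 − 1·(-1) = 2  (check: 586·(-1) + 308·2 = 30)
  q = 9: r = 8, s = 1 − 9·(-1) = 10, t = -1 − 9·2 = -19  (check: 586·10 + 308·(-19) = 8)
  q = 3: r = 6, s = -1 − 3·10 = -31, t = 2 − 3·(-19) = 59  (check: 586·(-31) + 308·59 = 6)
  q = 1: r = 2, s = 10 − 1·(-31) = 41, t = -19 − 1·59 = -78  (check: 586·41 + 308·(-78) = 2)
The row with r = 2 (the gcd) gives the Bezout coefficients s = 41, t = -78.
Result: 586 · (41) + 308 · (-78) = 2.

gcd(586, 308) = 2; s = 41, t = -78 (check: 586·41 + 308·(-78) = 2).


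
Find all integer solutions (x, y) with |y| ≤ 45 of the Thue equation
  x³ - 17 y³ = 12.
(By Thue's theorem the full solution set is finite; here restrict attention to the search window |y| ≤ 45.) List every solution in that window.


The equation is x³ - 17y³ = 12. For fixed y, x³ = 17·y³ + 12, so a solution requires the RHS to be a perfect cube.
Strategy: iterate y from -45 to 45, compute RHS = 17·y³ + 12, and check whether it is a (positive or negative) perfect cube.
Check small values of y:
  y = 0: RHS = 12 is not a perfect cube.
  y = 1: RHS = 29 is not a perfect cube.
  y = -1: RHS = -5 is not a perfect cube.
  y = 2: RHS = 148 is not a perfect cube.
  y = -2: RHS = -124 is not a perfect cube.
  y = 3: RHS = 471 is not a perfect cube.
  y = -3: RHS = -447 is not a perfect cube.
Continuing the search up to |y| = 45 finds no solutions either.
No (x, y) in the scanned range satisfies the equation.

No integer solutions with |y| ≤ 45.


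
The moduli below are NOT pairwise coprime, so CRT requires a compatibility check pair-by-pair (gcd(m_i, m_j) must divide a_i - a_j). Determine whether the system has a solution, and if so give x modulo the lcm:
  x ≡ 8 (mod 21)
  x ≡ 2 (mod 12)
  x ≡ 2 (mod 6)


Moduli 21, 12, 6 are not pairwise coprime, so CRT works modulo lcm(m_i) when all pairwise compatibility conditions hold.
Pairwise compatibility: gcd(m_i, m_j) must divide a_i - a_j for every pair.
Merge one congruence at a time:
  Start: x ≡ 8 (mod 21).
  Combine with x ≡ 2 (mod 12): gcd(21, 12) = 3; 2 - 8 = -6, which IS divisible by 3, so compatible.
    Write x = 8 + 21·t and substitute into x ≡ 2 (mod 12): 21·t ≡ 2 − 8 = -6 (mod 12).
    Divide the congruence (and modulus) by g = 3: 7·t ≡ -2 (mod 4).
    Reduce coefficients mod 4: 3·t ≡ 2 (mod 4).
    The inverse of 3 mod 4 is 3 (since 3·3 = 9 = 2·4 + 1), so t ≡ 3·2 = 6 ≡ 2 (mod 4).
    Then x = 8 + 21·2 = 50, valid modulo lcm(21, 12) = 84: x ≡ 50 (mod 84).
  Combine with x ≡ 2 (mod 6): gcd(84, 6) = 6; 2 - 50 = -48, which IS divisible by 6, so compatible.
    Write x = 50 + 84·t and substitute into x ≡ 2 (mod 6): 84·t ≡ 2 − 50 = -48 (mod 6).
    Divide the congruence (and modulus) by g = 6: 14·t ≡ -8 (mod 1).
    Modulo 1 every t works; take t = 0.
    Then x = 50 + 84·0 = 50, valid modulo lcm(84, 6) = 84: x ≡ 50 (mod 84).
Verify: 50 mod 21 = 8, 50 mod 12 = 2, 50 mod 6 = 2.

x ≡ 50 (mod 84).


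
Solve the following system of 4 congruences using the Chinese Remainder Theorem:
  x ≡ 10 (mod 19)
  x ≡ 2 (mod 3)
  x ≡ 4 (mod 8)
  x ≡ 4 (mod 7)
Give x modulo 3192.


Product of moduli M = 19 · 3 · 8 · 7 = 3192.
Merge one congruence at a time:
  Start: x ≡ 10 (mod 19).
  Combine with x ≡ 2 (mod 3); new modulus lcm = 57.
    Write x = 10 + 19·t and substitute into x ≡ 2 (mod 3): 19·t ≡ 2 − 10 = -8 (mod 3).
    Reduce coefficients mod 3: 1·t ≡ 1 (mod 3).
    So t ≡ 1 (mod 3).
    Then x = 10 + 19·1 = 29, valid modulo lcm(19, 3) = 57: x ≡ 29 (mod 57).
  Combine with x ≡ 4 (mod 8); new modulus lcm = 456.
    Write x = 29 + 57·t and substitute into x ≡ 4 (mod 8): 57·t ≡ 4 − 29 = -25 (mod 8).
    Reduce coefficients mod 8: 1·t ≡ 7 (mod 8).
    So t ≡ 7 (mod 8).
    Then x = 29 + 57·7 = 428, valid modulo lcm(57, 8) = 456: x ≡ 428 (mod 456).
  Combine with x ≡ 4 (mod 7); new modulus lcm = 3192.
    Write x = 428 + 456·t and substitute into x ≡ 4 (mod 7): 456·t ≡ 4 − 428 = -424 (mod 7).
    Reduce coefficients mod 7: 1·t ≡ 3 (mod 7).
    So t ≡ 3 (mod 7).
    Then x = 428 + 456·3 = 1796, valid modulo lcm(456, 7) = 3192: x ≡ 1796 (mod 3192).
Verify against each original: 1796 mod 19 = 10, 1796 mod 3 = 2, 1796 mod 8 = 4, 1796 mod 7 = 4.

x ≡ 1796 (mod 3192).


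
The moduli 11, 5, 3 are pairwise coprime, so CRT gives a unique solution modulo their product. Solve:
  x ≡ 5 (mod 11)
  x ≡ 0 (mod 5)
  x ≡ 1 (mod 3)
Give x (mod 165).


Moduli 11, 5, 3 are pairwise coprime; by CRT there is a unique solution modulo M = 11 · 5 · 3 = 165.
Solve pairwise, accumulating the modulus:
  Start with x ≡ 5 (mod 11).
  Combine with x ≡ 0 (mod 5): since gcd(11, 5) = 1, we get a unique residue mod 55.
    Write x = 5 + 11·t and substitute into x ≡ 0 (mod 5): 11·t ≡ 0 − 5 = -5 (mod 5).
    Reduce coefficients mod 5: 1·t ≡ 0 (mod 5).
    So t ≡ 0 (mod 5).
    Then x = 5 + 11·0 = 5, valid modulo lcm(11, 5) = 55: x ≡ 5 (mod 55).
  Combine with x ≡ 1 (mod 3): since gcd(55, 3) = 1, we get a unique residue mod 165.
    Write x = 5 + 55·t and substitute into x ≡ 1 (mod 3): 55·t ≡ 1 − 5 = -4 (mod 3).
    Reduce coefficients mod 3: 1·t ≡ 2 (mod 3).
    So t ≡ 2 (mod 3).
    Then x = 5 + 55·2 = 115, valid modulo lcm(55, 3) = 165: x ≡ 115 (mod 165).
Verify: 115 mod 11 = 5 ✓, 115 mod 5 = 0 ✓, 115 mod 3 = 1 ✓.

x ≡ 115 (mod 165).
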